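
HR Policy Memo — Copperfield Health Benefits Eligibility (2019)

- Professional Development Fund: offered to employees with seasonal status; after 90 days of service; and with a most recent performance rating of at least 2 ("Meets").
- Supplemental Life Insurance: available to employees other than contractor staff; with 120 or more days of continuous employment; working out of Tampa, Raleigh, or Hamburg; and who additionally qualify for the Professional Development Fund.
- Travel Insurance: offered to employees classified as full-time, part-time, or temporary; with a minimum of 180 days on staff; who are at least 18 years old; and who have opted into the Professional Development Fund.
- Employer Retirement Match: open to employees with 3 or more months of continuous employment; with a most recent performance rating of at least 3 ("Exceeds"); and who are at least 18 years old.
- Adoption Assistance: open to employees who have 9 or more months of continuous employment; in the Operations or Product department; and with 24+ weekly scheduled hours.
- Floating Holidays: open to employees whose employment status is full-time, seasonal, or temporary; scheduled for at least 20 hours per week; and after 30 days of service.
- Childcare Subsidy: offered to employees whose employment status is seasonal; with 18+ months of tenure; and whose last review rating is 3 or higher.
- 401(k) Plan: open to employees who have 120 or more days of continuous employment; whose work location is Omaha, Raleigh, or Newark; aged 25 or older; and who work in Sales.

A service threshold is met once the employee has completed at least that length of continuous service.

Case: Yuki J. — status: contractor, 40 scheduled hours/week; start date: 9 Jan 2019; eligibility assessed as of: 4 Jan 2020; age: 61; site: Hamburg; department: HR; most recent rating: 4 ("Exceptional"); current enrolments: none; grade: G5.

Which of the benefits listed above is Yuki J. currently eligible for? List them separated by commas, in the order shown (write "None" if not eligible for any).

Employer Retirement Match

Service from 9 Jan 2019 to 4 Jan 2020: 360 days.
Professional Development Fund — status contractor ✗ (requires seasonal) → not eligible.
Supplemental Life Insurance — status contractor ✗ (excluded) → not eligible.
Travel Insurance — status contractor ✗ (requires full-time, part-time, or temporary) → not eligible.
Employer Retirement Match — service 360 days ≥ 3 months (≈90 days) ✓; rating 4 ≥ 3 ✓; age 61 ≥ 18 ✓ → eligible.
Adoption Assistance — service 360 days ≥ 9 months (≈270 days) ✓; dept HR ✗ → not eligible.
Floating Holidays — status contractor ✗ (requires full-time, seasonal, or temporary) → not eligible.
Childcare Subsidy — status contractor ✗ (requires seasonal) → not eligible.
401(k) Plan — service 360 days ≥ 120 days ✓; site Hamburg ✗ (not Omaha, Raleigh, or Newark) → not eligible.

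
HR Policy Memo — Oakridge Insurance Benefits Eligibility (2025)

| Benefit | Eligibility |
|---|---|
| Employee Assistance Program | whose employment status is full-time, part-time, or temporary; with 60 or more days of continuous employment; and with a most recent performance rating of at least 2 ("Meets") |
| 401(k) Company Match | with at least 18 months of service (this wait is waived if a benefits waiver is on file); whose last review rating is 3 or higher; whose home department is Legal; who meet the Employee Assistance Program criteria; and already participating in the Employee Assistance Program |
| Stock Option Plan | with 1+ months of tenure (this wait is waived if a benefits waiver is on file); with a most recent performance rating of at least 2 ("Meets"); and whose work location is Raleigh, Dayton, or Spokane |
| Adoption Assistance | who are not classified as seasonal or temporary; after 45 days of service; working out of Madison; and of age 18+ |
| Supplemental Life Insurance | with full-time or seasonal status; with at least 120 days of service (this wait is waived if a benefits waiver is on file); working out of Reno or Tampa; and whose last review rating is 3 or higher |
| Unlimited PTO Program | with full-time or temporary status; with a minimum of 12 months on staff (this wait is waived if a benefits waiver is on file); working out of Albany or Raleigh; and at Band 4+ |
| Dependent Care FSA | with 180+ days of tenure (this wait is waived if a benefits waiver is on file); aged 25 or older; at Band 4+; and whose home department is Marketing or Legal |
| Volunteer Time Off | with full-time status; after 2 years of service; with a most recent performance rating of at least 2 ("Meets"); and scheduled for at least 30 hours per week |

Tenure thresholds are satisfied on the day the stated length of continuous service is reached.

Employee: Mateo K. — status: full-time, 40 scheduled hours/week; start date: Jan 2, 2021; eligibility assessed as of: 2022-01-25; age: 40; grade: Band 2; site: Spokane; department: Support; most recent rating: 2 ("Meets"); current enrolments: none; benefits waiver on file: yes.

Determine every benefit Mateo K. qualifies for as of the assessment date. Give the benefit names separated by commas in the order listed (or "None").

Employee Assistance Program, Stock Option Plan

Service from Jan 2, 2021 to 2022-01-25: 388 days.
Employee Assistance Program — status full-time ✓; service 388 days ≥ 60 days ✓; rating 2 ≥ 2 ✓ → eligible.
401(k) Company Match — benefits waiver on file ✓; rating 2 < 3 ✗ → not eligible.
Stock Option Plan — benefits waiver on file ✓; rating 2 ≥ 2 ✓; site Spokane ✓ → eligible.
Adoption Assistance — status full-time ✓ (not excluded); service 388 days ≥ 45 days ✓; site Spokane ✗ (not Madison) → not eligible.
Supplemental Life Insurance — status full-time ✓; benefits waiver on file ✓; site Spokane ✗ (not Reno or Tampa) → not eligible.
Unlimited PTO Program — status full-time ✓; benefits waiver on file ✓; site Spokane ✗ (not Albany or Raleigh) → not eligible.
Dependent Care FSA — benefits waiver on file ✓; age 40 ≥ 25 ✓; grade Band 2 < Band 4 ✗ → not eligible.
Volunteer Time Off — status full-time ✓; service 388 days < 2 years (≈730 days) ✗ → not eligible.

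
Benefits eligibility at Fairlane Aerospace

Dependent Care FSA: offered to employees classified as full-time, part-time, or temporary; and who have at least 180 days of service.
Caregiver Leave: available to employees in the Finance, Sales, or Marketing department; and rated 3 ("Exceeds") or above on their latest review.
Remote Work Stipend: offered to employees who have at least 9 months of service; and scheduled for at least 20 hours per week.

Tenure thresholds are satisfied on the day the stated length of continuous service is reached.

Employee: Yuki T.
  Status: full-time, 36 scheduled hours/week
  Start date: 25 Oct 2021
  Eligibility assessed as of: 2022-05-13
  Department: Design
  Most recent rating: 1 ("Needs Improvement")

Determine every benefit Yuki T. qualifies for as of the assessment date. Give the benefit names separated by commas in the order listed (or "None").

Service from 25 Oct 2021 to 2022-05-13: 200 days.
Dependent Care FSA — status full-time ✓; service 200 days ≥ 180 days ✓ → eligible.
Caregiver Leave — dept Design ✗ → not eligible.
Remote Work Stipend — service 200 days < 9 months (≈270 days) ✗ → not eligible.

Dependent Care FSA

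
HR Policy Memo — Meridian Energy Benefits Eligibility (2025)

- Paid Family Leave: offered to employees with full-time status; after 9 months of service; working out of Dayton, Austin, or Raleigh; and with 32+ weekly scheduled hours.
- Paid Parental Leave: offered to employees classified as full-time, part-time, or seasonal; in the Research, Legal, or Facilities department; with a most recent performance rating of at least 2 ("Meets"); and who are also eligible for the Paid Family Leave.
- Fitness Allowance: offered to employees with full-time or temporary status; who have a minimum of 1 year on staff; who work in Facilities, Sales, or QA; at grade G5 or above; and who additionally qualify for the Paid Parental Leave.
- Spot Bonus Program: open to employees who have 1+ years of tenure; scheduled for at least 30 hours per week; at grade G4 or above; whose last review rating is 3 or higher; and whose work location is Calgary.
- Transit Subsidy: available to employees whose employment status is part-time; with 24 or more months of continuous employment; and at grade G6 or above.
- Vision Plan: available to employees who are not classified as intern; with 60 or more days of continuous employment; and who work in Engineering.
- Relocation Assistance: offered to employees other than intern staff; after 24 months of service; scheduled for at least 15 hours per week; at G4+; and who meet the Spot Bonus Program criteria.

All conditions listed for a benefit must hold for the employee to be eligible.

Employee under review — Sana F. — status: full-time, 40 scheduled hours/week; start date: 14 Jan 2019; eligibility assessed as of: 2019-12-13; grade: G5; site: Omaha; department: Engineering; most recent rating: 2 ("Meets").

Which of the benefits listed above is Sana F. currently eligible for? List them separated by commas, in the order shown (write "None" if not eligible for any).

Vision Plan

Service from 14 Jan 2019 to 2019-12-13: 333 days.
Paid Family Leave — status full-time ✓; service 333 days ≥ 9 months (≈270 days) ✓; site Omaha ✗ (not Dayton, Austin, or Raleigh) → not eligible.
Paid Parental Leave — status full-time ✓; dept Engineering ✗ → not eligible.
Fitness Allowance — status full-time ✓; service 333 days < 1 year (≈365 days) ✗ → not eligible.
Spot Bonus Program — service 333 days < 1 year (≈365 days) ✗ → not eligible.
Transit Subsidy — status full-time ✗ (requires part-time) → not eligible.
Vision Plan — status full-time ✓ (not excluded); service 333 days ≥ 60 days ✓; dept Engineering ✓ → eligible.
Relocation Assistance — status full-time ✓ (not excluded); service 333 days < 24 months (≈720 days) ✗ → not eligible.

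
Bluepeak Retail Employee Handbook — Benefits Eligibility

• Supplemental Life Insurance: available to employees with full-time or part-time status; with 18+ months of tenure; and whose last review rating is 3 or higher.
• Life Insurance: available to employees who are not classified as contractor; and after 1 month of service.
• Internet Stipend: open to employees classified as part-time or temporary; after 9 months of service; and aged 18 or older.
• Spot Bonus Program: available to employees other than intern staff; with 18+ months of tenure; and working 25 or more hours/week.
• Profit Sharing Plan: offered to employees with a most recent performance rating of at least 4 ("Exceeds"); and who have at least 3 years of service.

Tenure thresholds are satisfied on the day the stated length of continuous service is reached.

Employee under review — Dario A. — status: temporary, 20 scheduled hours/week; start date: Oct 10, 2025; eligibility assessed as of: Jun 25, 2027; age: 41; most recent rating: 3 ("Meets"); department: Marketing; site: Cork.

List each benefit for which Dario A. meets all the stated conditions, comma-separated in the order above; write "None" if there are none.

Life Insurance, Internet Stipend

Service from Oct 10, 2025 to Jun 25, 2027: 623 days.
Supplemental Life Insurance — status temporary ✗ (requires full-time or part-time) → not eligible.
Life Insurance — status temporary ✓ (not excluded); service 623 days ≥ 1 month (≈30 days) ✓ → eligible.
Internet Stipend — status temporary ✓; service 623 days ≥ 9 months (≈270 days) ✓; age 41 ≥ 18 ✓ → eligible.
Spot Bonus Program — status temporary ✓ (not excluded); service 623 days ≥ 18 months (≈540 days) ✓; 20 hrs/wk < 25 ✗ → not eligible.
Profit Sharing Plan — rating 3 < 4 ✗ → not eligible.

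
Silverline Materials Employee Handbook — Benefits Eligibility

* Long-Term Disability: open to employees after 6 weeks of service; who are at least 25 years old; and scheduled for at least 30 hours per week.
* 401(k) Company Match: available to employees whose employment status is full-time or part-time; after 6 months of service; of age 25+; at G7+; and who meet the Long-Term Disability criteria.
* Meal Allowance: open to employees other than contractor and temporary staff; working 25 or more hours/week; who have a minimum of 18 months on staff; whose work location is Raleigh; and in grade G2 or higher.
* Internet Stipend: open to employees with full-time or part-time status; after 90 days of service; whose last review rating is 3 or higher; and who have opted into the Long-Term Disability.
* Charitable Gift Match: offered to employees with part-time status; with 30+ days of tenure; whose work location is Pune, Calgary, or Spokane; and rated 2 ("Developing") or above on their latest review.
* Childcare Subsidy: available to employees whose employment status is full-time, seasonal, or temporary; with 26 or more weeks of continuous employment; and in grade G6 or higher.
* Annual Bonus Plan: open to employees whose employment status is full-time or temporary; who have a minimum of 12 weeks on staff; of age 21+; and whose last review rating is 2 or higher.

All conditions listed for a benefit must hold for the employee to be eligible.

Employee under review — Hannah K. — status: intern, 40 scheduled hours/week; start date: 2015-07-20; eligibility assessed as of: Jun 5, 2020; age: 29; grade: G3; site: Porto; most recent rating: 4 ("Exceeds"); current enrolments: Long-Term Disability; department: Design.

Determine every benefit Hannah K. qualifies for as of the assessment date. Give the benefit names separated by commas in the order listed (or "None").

Service from 2015-07-20 to Jun 5, 2020: 1782 days.
Long-Term Disability — service 1782 days ≥ 6 weeks (≈42 days) ✓; age 29 ≥ 25 ✓; 40 hrs/wk ≥ 30 ✓ → eligible.
401(k) Company Match — status intern ✗ (requires full-time or part-time) → not eligible.
Meal Allowance — status intern ✓ (not excluded); 40 hrs/wk ≥ 25 ✓; service 1782 days ≥ 18 months (≈540 days) ✓; site Porto ✗ (not Raleigh) → not eligible.
Internet Stipend — status intern ✗ (requires full-time or part-time) → not eligible.
Charitable Gift Match — status intern ✗ (requires part-time) → not eligible.
Childcare Subsidy — status intern ✗ (requires full-time, seasonal, or temporary) → not eligible.
Annual Bonus Plan — status intern ✗ (requires full-time or temporary) → not eligible.

Long-Term Disability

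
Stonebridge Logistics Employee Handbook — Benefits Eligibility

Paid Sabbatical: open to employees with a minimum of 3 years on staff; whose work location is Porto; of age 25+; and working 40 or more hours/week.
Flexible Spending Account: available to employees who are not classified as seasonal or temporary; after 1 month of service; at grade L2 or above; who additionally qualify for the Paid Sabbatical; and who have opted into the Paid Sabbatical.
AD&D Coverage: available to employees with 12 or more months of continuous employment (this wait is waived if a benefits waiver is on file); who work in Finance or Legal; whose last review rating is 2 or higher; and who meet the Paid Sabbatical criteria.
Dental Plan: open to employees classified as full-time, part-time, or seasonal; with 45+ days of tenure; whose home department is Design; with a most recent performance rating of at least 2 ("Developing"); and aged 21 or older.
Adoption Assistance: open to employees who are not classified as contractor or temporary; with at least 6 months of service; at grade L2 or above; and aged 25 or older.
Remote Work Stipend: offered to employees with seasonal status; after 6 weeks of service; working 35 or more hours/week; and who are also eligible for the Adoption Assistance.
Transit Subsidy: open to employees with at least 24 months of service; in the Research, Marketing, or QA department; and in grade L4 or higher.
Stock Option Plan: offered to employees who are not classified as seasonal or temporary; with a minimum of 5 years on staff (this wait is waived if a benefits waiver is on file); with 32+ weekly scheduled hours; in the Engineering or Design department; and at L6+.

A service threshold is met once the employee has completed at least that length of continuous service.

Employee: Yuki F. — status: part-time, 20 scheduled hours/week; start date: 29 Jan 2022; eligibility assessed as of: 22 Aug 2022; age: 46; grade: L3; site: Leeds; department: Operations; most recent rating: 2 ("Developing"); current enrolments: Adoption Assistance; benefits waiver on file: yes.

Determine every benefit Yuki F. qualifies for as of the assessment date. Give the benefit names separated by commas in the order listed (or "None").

Adoption Assistance

Service from 29 Jan 2022 to 22 Aug 2022: 205 days.
Paid Sabbatical — service 205 days < 3 years (≈1095 days) ✗ → not eligible.
Flexible Spending Account — status part-time ✓ (not excluded); service 205 days ≥ 1 month (≈30 days) ✓; grade L3 ≥ L2 ✓; not eligible for Paid Sabbatical ✗ → not eligible.
AD&D Coverage — benefits waiver on file ✓; dept Operations ✗ → not eligible.
Dental Plan — status part-time ✓; service 205 days ≥ 45 days ✓; dept Operations ✗ → not eligible.
Adoption Assistance — status part-time ✓ (not excluded); service 205 days ≥ 6 months (≈180 days) ✓; grade L3 ≥ L2 ✓; age 46 ≥ 25 ✓ → eligible.
Remote Work Stipend — status part-time ✗ (requires seasonal) → not eligible.
Transit Subsidy — service 205 days < 24 months (≈720 days) ✗ → not eligible.
Stock Option Plan — status part-time ✓ (not excluded); benefits waiver on file ✓; 20 hrs/wk < 32 ✗ → not eligible.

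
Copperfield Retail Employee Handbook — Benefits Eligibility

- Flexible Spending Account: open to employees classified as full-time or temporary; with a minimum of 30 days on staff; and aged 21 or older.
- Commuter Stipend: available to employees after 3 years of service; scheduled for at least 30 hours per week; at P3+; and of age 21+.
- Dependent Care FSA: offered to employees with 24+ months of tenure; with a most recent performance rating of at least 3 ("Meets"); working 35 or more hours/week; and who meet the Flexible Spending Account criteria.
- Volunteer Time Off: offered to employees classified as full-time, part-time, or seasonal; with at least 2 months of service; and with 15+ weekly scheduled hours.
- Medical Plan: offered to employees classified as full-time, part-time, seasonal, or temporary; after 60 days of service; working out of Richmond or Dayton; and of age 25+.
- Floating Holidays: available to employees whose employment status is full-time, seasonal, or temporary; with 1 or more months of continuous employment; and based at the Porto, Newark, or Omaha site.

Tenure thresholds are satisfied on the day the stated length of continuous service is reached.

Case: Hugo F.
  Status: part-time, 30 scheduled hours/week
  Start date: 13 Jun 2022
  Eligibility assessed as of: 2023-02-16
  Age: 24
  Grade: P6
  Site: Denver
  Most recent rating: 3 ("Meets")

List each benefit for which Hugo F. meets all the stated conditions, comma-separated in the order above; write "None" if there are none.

Service from 13 Jun 2022 to 2023-02-16: 248 days.
Flexible Spending Account — status part-time ✗ (requires full-time or temporary) → not eligible.
Commuter Stipend — service 248 days < 3 years (≈1095 days) ✗ → not eligible.
Dependent Care FSA — service 248 days < 24 months (≈720 days) ✗ → not eligible.
Volunteer Time Off — status part-time ✓; service 248 days ≥ 2 months (≈60 days) ✓; 30 hrs/wk ≥ 15 ✓ → eligible.
Medical Plan — status part-time ✓; service 248 days ≥ 60 days ✓; site Denver ✗ (not Richmond or Dayton) → not eligible.
Floating Holidays — status part-time ✗ (requires full-time, seasonal, or temporary) → not eligible.

Volunteer Time Off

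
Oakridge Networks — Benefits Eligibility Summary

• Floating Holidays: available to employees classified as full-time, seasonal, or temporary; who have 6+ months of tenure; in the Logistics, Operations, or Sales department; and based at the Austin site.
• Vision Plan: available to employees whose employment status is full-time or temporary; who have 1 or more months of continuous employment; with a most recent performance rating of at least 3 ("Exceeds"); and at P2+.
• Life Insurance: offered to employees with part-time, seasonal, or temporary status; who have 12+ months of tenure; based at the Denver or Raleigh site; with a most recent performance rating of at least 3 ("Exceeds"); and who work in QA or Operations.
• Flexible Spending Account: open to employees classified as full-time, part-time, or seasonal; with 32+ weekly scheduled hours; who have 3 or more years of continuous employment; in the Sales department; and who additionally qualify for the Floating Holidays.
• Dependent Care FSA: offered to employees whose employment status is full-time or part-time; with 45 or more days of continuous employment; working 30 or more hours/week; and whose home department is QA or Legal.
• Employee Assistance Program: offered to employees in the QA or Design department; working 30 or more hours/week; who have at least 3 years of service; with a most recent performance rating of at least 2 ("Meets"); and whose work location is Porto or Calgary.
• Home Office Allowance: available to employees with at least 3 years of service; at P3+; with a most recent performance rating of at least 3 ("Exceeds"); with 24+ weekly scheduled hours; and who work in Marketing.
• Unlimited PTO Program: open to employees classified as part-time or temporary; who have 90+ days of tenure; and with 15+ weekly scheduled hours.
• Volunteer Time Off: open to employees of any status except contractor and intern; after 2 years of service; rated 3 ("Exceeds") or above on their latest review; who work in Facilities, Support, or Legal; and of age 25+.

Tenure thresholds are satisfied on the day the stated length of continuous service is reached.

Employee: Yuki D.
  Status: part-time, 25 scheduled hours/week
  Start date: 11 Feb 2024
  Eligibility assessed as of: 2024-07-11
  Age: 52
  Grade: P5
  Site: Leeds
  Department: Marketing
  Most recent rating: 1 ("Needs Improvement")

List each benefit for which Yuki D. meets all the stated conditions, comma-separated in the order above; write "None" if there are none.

Service from 11 Feb 2024 to 2024-07-11: 151 days.
Floating Holidays — status part-time ✗ (requires full-time, seasonal, or temporary) → not eligible.
Vision Plan — status part-time ✗ (requires full-time or temporary) → not eligible.
Life Insurance — status part-time ✓; service 151 days < 12 months (≈360 days) ✗ → not eligible.
Flexible Spending Account — status part-time ✓; 25 hrs/wk < 32 ✗ → not eligible.
Dependent Care FSA — status part-time ✓; service 151 days ≥ 45 days ✓; 25 hrs/wk < 30 ✗ → not eligible.
Employee Assistance Program — dept Marketing ✗ → not eligible.
Home Office Allowance — service 151 days < 3 years (≈1095 days) ✗ → not eligible.
Unlimited PTO Program — status part-time ✓; service 151 days ≥ 90 days ✓; 25 hrs/wk ≥ 15 ✓ → eligible.
Volunteer Time Off — status part-time ✓ (not excluded); service 151 days < 2 years (≈730 days) ✗ → not eligible.

Unlimited PTO Program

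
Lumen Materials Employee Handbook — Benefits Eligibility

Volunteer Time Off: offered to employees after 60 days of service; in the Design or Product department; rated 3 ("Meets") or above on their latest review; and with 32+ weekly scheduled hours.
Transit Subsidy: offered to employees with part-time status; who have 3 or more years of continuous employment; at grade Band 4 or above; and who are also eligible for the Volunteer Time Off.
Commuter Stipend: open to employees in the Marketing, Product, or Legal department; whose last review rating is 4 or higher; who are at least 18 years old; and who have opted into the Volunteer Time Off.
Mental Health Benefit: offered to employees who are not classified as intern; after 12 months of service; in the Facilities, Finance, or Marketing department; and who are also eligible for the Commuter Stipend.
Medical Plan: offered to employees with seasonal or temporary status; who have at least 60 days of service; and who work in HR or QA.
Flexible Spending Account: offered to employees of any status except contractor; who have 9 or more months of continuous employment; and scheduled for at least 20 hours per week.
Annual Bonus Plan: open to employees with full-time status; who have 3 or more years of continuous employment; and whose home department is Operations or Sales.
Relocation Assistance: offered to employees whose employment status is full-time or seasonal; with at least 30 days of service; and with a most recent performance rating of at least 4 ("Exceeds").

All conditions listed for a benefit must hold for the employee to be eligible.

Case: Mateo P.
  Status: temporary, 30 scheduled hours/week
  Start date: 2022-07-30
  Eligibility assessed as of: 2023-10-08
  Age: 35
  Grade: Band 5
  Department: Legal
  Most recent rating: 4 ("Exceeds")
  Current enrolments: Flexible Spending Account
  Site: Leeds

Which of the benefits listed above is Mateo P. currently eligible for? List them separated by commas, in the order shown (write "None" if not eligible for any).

Flexible Spending Account

Service from 2022-07-30 to 2023-10-08: 435 days.
Volunteer Time Off — service 435 days ≥ 60 days ✓; dept Legal ✗ → not eligible.
Transit Subsidy — status temporary ✗ (requires part-time) → not eligible.
Commuter Stipend — dept Legal ✓; rating 4 ≥ 4 ✓; age 35 ≥ 18 ✓; not enrolled in Volunteer Time Off ✗ → not eligible.
Mental Health Benefit — status temporary ✓ (not excluded); service 435 days ≥ 12 months (≈360 days) ✓; dept Legal ✗ → not eligible.
Medical Plan — status temporary ✓; service 435 days ≥ 60 days ✓; dept Legal ✗ → not eligible.
Flexible Spending Account — status temporary ✓ (not excluded); service 435 days ≥ 9 months (≈270 days) ✓; 30 hrs/wk ≥ 20 ✓ → eligible.
Annual Bonus Plan — status temporary ✗ (requires full-time) → not eligible.
Relocation Assistance — status temporary ✗ (requires full-time or seasonal) → not eligible.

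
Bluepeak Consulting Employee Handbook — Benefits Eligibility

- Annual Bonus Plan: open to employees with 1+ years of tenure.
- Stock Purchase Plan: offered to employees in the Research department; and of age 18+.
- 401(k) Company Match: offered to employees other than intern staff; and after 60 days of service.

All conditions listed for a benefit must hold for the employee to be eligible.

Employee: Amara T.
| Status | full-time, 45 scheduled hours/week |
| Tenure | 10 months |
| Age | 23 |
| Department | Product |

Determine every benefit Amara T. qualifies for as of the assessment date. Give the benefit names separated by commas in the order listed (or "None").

Annual Bonus Plan — service 10 months < 1 year (≈365 days) ✗ → not eligible.
Stock Purchase Plan — dept Product ✗ → not eligible.
401(k) Company Match — status full-time ✓ (not excluded); service 10 months ≥ 60 days ✓ → eligible.

401(k) Company Match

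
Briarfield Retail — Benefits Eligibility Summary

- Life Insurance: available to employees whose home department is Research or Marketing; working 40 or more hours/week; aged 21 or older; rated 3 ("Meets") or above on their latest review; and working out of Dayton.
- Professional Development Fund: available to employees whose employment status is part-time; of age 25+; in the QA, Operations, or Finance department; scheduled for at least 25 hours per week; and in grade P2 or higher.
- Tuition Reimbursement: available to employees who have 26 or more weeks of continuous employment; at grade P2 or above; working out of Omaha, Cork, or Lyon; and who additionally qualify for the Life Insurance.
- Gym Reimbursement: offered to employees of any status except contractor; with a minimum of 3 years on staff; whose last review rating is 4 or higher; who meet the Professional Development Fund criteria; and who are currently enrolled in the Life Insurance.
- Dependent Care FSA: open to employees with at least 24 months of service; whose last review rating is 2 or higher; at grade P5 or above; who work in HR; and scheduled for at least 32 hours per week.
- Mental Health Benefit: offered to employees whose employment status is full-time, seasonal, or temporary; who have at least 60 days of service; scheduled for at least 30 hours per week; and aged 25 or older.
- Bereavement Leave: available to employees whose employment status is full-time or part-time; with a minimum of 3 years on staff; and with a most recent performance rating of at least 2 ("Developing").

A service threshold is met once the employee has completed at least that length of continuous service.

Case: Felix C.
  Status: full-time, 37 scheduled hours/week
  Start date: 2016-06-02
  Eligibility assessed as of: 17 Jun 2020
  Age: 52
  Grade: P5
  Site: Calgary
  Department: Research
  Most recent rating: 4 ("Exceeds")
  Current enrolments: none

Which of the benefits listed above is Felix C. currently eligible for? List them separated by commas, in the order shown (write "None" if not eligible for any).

Service from 2016-06-02 to 17 Jun 2020: 1476 days.
Life Insurance — dept Research ✓; 37 hrs/wk < 40 ✗ → not eligible.
Professional Development Fund — status full-time ✗ (requires part-time) → not eligible.
Tuition Reimbursement — service 1476 days ≥ 26 weeks (≈182 days) ✓; grade P5 ≥ P2 ✓; site Calgary ✗ (not Omaha, Cork, or Lyon) → not eligible.
Gym Reimbursement — status full-time ✓ (not excluded); service 1476 days ≥ 3 years (≈1095 days) ✓; rating 4 ≥ 4 ✓; not eligible for Professional Development Fund ✗ → not eligible.
Dependent Care FSA — service 1476 days ≥ 24 months (≈720 days) ✓; rating 4 ≥ 2 ✓; grade P5 ≥ P5 ✓; dept Research ✗ → not eligible.
Mental Health Benefit — status full-time ✓; service 1476 days ≥ 60 days ✓; 37 hrs/wk ≥ 30 ✓; age 52 ≥ 25 ✓ → eligible.
Bereavement Leave — status full-time ✓; service 1476 days ≥ 3 years (≈1095 days) ✓; rating 4 ≥ 2 ✓ → eligible.

Mental Health Benefit, Bereavement Leave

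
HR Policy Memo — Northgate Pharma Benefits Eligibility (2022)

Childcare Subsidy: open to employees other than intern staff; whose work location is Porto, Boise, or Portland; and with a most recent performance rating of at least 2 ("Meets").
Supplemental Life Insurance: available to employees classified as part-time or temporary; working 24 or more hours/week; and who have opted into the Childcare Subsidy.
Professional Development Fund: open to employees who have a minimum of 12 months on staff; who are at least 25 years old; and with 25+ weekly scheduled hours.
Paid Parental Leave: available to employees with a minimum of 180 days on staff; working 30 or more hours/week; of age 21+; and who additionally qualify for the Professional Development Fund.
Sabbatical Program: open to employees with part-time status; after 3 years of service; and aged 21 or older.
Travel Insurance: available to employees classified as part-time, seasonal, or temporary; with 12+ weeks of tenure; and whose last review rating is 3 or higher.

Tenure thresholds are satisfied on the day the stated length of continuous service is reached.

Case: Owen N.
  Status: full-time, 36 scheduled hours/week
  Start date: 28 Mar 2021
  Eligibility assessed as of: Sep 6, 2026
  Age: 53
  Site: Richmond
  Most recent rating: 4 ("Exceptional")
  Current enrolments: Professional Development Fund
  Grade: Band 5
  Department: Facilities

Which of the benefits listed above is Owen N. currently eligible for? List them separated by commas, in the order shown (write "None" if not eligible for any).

Professional Development Fund, Paid Parental Leave

Service from 28 Mar 2021 to Sep 6, 2026: 1988 days.
Childcare Subsidy — status full-time ✓ (not excluded); site Richmond ✗ (not Porto, Boise, or Portland) → not eligible.
Supplemental Life Insurance — status full-time ✗ (requires part-time or temporary) → not eligible.
Professional Development Fund — service 1988 days ≥ 12 months (≈360 days) ✓; age 53 ≥ 25 ✓; 36 hrs/wk ≥ 25 ✓ → eligible.
Paid Parental Leave — service 1988 days ≥ 180 days ✓; 36 hrs/wk ≥ 30 ✓; age 53 ≥ 21 ✓; eligible for Professional Development Fund ✓ → eligible.
Sabbatical Program — status full-time ✗ (requires part-time) → not eligible.
Travel Insurance — status full-time ✗ (requires part-time, seasonal, or temporary) → not eligible.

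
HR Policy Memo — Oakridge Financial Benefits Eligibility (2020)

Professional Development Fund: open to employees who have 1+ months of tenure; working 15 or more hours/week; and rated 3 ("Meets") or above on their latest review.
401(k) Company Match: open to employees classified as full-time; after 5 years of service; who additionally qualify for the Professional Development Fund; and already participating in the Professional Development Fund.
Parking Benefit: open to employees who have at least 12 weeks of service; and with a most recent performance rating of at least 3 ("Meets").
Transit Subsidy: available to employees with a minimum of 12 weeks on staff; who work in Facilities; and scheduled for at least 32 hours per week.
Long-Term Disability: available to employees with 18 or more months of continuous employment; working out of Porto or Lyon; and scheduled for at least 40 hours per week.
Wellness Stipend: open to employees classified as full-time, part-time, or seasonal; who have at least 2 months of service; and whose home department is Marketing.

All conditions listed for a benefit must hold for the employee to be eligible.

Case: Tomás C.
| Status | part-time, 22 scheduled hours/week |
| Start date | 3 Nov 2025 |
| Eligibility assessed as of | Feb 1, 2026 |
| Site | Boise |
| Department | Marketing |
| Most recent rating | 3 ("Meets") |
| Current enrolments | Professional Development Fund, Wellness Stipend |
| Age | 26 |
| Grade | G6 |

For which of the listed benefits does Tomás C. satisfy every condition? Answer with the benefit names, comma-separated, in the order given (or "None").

Service from 3 Nov 2025 to Feb 1, 2026: 90 days.
Professional Development Fund — service 90 days ≥ 1 month (≈30 days) ✓; 22 hrs/wk ≥ 15 ✓; rating 3 ≥ 3 ✓ → eligible.
401(k) Company Match — status part-time ✗ (requires full-time) → not eligible.
Parking Benefit — service 90 days ≥ 12 weeks (≈84 days) ✓; rating 3 ≥ 3 ✓ → eligible.
Transit Subsidy — service 90 days ≥ 12 weeks (≈84 days) ✓; dept Marketing ✗ → not eligible.
Long-Term Disability — service 90 days < 18 months (≈540 days) ✗ → not eligible.
Wellness Stipend — status part-time ✓; service 90 days ≥ 2 months (≈60 days) ✓; dept Marketing ✓ → eligible.

Professional Development Fund, Parking Benefit, Wellness Stipend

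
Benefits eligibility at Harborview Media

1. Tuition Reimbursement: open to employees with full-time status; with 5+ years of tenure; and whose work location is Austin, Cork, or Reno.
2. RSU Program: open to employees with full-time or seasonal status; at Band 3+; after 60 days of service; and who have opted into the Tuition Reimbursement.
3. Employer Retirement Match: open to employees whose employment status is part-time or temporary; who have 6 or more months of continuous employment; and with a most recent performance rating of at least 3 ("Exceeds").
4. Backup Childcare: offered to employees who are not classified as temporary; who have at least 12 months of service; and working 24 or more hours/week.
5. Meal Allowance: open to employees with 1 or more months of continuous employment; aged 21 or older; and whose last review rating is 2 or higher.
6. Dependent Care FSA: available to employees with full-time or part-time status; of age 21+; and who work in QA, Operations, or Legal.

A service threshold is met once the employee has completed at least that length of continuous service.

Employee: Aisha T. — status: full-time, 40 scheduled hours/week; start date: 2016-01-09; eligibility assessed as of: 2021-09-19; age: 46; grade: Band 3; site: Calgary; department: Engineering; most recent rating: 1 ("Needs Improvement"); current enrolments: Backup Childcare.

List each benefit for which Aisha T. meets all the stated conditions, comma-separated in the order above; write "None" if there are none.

Backup Childcare

Service from 2016-01-09 to 2021-09-19: 2080 days.
Tuition Reimbursement — status full-time ✓; service 2080 days ≥ 5 years (≈1825 days) ✓; site Calgary ✗ (not Austin, Cork, or Reno) → not eligible.
RSU Program — status full-time ✓; grade Band 3 ≥ Band 3 ✓; service 2080 days ≥ 60 days ✓; not enrolled in Tuition Reimbursement ✗ → not eligible.
Employer Retirement Match — status full-time ✗ (requires part-time or temporary) → not eligible.
Backup Childcare — status full-time ✓ (not excluded); service 2080 days ≥ 12 months (≈360 days) ✓; 40 hrs/wk ≥ 24 ✓ → eligible.
Meal Allowance — service 2080 days ≥ 1 month (≈30 days) ✓; age 46 ≥ 21 ✓; rating 1 < 2 ✗ → not eligible.
Dependent Care FSA — status full-time ✓; age 46 ≥ 21 ✓; dept Engineering ✗ → not eligible.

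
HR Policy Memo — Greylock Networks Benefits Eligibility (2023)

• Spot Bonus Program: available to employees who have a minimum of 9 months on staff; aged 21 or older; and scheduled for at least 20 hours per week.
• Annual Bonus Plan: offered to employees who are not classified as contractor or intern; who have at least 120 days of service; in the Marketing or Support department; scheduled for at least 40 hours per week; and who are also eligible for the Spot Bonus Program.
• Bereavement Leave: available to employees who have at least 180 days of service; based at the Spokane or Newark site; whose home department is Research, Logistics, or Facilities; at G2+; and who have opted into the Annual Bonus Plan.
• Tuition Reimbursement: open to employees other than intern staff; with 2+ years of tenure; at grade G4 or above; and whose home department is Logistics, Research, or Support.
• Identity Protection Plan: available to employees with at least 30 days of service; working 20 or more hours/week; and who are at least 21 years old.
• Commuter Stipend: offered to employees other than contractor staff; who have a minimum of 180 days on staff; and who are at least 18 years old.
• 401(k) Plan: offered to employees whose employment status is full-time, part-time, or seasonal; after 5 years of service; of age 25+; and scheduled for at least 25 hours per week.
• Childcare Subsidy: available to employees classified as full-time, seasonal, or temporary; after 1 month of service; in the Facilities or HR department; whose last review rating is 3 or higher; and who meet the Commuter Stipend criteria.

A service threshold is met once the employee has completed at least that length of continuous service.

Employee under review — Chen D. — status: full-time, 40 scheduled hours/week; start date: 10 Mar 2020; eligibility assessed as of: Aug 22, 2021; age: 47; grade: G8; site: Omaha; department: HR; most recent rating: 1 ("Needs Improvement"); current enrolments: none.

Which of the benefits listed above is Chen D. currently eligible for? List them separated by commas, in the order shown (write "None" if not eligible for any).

Spot Bonus Program, Identity Protection Plan, Commuter Stipend

Service from 10 Mar 2020 to Aug 22, 2021: 530 days.
Spot Bonus Program — service 530 days ≥ 9 months (≈270 days) ✓; age 47 ≥ 21 ✓; 40 hrs/wk ≥ 20 ✓ → eligible.
Annual Bonus Plan — status full-time ✓ (not excluded); service 530 days ≥ 120 days ✓; dept HR ✗ → not eligible.
Bereavement Leave — service 530 days ≥ 180 days ✓; site Omaha ✗ (not Spokane or Newark) → not eligible.
Tuition Reimbursement — status full-time ✓ (not excluded); service 530 days < 2 years (≈730 days) ✗ → not eligible.
Identity Protection Plan — service 530 days ≥ 30 days ✓; 40 hrs/wk ≥ 20 ✓; age 47 ≥ 21 ✓ → eligible.
Commuter Stipend — status full-time ✓ (not excluded); service 530 days ≥ 180 days ✓; age 47 ≥ 18 ✓ → eligible.
401(k) Plan — status full-time ✓; service 530 days < 5 years (≈1825 days) ✗ → not eligible.
Childcare Subsidy — status full-time ✓; service 530 days ≥ 1 month (≈30 days) ✓; dept HR ✓; rating 1 < 3 ✗ → not eligible.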